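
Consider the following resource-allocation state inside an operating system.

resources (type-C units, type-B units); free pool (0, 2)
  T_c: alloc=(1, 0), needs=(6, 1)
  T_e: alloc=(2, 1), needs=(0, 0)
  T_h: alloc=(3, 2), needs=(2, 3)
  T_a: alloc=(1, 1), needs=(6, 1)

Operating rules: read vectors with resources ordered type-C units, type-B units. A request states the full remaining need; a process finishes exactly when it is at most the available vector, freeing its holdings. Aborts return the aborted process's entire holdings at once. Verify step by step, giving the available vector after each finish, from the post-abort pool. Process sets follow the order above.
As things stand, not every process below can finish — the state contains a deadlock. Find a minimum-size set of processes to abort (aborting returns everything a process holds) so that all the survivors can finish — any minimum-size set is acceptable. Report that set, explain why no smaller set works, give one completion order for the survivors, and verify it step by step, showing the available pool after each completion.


Minimum abort set: T_c.
Key observation: T_a had no path to completion before; after the abort of T_c ((1, 0) returned), step 3 is where it fits.
No smaller set exists: with zero aborts the deadlock remains.
Survivors finish in the order: T_e, T_h, T_a. Step-by-step check (pool after the aborts first):
  pool = (1, 2)
  run T_e (needs (0, 0), free (1, 2)); after release of (2, 1) the pool is (3, 3)
  run T_h (needs (2, 3), free (3, 3)); after release of (3, 2) the pool is (6, 5)
  run T_a (needs (6, 1), free (6, 5)); after release of (1, 1) the pool is (7, 6)


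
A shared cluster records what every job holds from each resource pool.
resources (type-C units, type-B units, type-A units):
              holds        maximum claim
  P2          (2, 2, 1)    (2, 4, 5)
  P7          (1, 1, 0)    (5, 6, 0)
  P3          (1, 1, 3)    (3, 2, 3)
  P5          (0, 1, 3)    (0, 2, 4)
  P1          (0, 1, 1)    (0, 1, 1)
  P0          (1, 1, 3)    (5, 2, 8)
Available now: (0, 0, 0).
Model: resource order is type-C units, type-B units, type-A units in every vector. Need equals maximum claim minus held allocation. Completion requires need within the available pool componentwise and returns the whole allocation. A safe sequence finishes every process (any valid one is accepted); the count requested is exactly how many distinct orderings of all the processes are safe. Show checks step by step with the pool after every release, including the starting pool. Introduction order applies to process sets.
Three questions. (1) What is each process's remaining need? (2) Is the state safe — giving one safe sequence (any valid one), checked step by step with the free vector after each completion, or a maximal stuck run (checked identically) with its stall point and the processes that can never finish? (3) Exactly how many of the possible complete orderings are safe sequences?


(1) Need matrix, components ordered type-C units, type-B units, type-A units:
  P2: (0, 2, 4)
  P7: (4, 5, 0)
  P3: (2, 1, 0)
  P5: (0, 1, 1)
  P1: (0, 0, 0)
  P0: (4, 1, 5)
(2) UNSAFE.
Key observation: P1, P5, P2, P3 can finish, but then (3, 5, 8) is all there is, and the blocked group's type-C units demands exceed it.
A maximal execution: P1, P5, P2, P3 — then nothing else fits. Check, step by step:
  pool = (0, 0, 0)
  P1: need (0, 0, 0) fits (0, 0, 0); releases (0, 1, 1), pool now (0, 1, 1)
  P5: need (0, 1, 1) fits (0, 1, 1); releases (0, 1, 3), pool now (0, 2, 4)
  P2: need (0, 2, 4) fits (0, 2, 4); releases (2, 2, 1), pool now (2, 4, 5)
  P3: need (2, 1, 0) fits (2, 4, 5); releases (1, 1, 3), pool now (3, 5, 8)
  blocked: P7 wants (4, 5, 0), pool (3, 5, 8) — not enough type-C units
  blocked: P0 wants (4, 1, 5), pool (3, 5, 8) — not enough type-C units
Permanently blocked: P7 and P0.
(3) Exactly 0 of the possible complete orderings are safe sequences.


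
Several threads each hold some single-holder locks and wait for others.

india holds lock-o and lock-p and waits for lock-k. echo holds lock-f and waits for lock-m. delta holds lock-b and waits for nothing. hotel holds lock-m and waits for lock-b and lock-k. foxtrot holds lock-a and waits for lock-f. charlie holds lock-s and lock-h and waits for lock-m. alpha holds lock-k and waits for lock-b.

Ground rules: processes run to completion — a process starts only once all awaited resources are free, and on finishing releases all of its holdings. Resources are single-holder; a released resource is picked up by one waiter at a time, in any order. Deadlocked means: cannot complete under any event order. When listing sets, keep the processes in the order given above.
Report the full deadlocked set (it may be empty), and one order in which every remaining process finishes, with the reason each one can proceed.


Nothing here is deadlocked.
Key observation: all waits point, directly or indirectly, at processes that can finish, so nothing is permanently blocked.
One completion order for the rest: delta, alpha, hotel, echo, charlie, india, foxtrot.
Verifying each step:
  delta waits on nothing -> runs at once and releases lock-b
  run alpha (all its waits — lock-b — are resolved); releases lock-k
  run hotel (all its waits — lock-b and lock-k — are resolved); releases lock-m
  run echo (all its waits — lock-m — are resolved); releases lock-f
  run charlie (all its waits — lock-m — are resolved); releases lock-s and lock-h
  run india (all its waits — lock-k — are resolved); releases lock-o and lock-p
  run foxtrot (all its waits — lock-f — are resolved); releases lock-a


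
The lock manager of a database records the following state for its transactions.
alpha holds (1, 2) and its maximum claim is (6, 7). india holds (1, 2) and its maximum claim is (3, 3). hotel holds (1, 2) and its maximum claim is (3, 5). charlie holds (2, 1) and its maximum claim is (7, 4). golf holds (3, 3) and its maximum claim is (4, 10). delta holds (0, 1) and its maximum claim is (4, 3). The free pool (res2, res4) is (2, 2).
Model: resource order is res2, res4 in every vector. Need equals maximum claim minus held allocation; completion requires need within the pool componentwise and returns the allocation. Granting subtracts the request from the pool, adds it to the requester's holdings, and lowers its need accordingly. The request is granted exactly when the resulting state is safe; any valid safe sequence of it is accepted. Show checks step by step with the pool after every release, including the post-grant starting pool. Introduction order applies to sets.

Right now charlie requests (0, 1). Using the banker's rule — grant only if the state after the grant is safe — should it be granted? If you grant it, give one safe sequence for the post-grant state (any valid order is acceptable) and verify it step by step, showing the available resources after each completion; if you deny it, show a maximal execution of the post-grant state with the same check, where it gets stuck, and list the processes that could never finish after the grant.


DENY — the pretend-granted state is unsafe.
Key observation: after india, hotel, delta the pool peaks at (4, 6), and each blocked process is short somewhere: alpha on res2; charlie on res2; golf on res4.
Pretend the grant happened; the run india, hotel, delta goes as far as possible. Check, step by step:
  pool = (2, 1)
  run india (needs (2, 1), free (2, 1)); after release of (1, 2) the pool is (3, 3)
  run hotel (needs (2, 3), free (3, 3)); after release of (1, 2) the pool is (4, 5)
  run delta (needs (4, 2), free (4, 5)); after release of (0, 1) the pool is (4, 6)
  alpha cannot run: need (5, 5) vs free (4, 6) (insufficient res2)
  charlie cannot run: need (5, 2) vs free (4, 6) (insufficient res2)
  golf cannot run: need (1, 7) vs free (4, 6) (insufficient res4)
Processes that could never finish after the grant: alpha, charlie and golf.


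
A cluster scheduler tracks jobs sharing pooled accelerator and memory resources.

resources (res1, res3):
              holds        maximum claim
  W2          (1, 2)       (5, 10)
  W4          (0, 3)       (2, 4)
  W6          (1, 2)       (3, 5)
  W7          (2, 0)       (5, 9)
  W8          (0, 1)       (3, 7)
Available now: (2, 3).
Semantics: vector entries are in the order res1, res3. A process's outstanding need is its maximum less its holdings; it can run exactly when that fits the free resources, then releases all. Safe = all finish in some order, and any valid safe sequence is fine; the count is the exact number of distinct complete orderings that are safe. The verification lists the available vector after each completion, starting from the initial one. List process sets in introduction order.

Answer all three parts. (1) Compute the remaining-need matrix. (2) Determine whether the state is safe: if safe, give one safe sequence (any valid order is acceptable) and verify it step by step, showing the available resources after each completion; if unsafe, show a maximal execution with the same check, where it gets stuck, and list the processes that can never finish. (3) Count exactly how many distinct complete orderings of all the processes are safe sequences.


(1) Remaining need (order res1, res3):
  W2: (4, 8)
  W4: (2, 1)
  W6: (2, 3)
  W7: (3, 9)
  W8: (3, 6)
(2) The state is SAFE; one workable sequence: W4, W6, W8, W7, W2.
Key observation: W4 marks the first exact bind of the order: its need (2, 1) fits the free (2, 3) with zero slack on a requested resource.
Step-by-step check:
  pool = (2, 3)
  W4: need (2, 1) fits (2, 3); releases (0, 3), pool now (2, 6)
  W6: need (2, 3) fits (2, 6); releases (1, 2), pool now (3, 8)
  W8: need (3, 6) fits (3, 8); releases (0, 1), pool now (3, 9)
  W7: need (3, 9) fits (3, 9); releases (2, 0), pool now (5, 9)
  W2: need (4, 8) fits (5, 9); releases (1, 2), pool now (6, 11)
(3) Exactly 2 of the possible complete orderings are safe sequences.


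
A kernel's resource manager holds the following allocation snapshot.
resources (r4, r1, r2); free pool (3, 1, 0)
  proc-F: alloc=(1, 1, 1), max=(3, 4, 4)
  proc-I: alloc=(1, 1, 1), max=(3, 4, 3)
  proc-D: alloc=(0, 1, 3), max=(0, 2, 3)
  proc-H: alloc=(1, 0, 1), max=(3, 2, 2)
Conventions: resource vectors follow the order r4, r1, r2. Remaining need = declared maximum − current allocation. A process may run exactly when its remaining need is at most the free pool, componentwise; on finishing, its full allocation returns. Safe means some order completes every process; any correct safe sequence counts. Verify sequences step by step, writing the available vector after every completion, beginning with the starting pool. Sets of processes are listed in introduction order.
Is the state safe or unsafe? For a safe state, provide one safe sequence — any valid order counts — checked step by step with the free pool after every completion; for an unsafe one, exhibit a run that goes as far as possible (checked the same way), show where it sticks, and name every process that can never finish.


UNSAFE.
Key observation: proc-D, proc-H can finish, but then (4, 2, 4) is all there is, and the blocked group's r1 demands exceed it.
Going as far as possible: proc-D, proc-H; after that, nothing fits. Check, step by step:
  pool = (3, 1, 0)
  proc-D needs (0, 1, 0) <= (3, 1, 0) -> finishes; pool += (0, 1, 3) = (3, 2, 3)
  proc-H needs (2, 2, 1) <= (3, 2, 3) -> finishes; pool += (1, 0, 1) = (4, 2, 4)
  proc-F cannot run: need (2, 3, 3) vs free (4, 2, 4) (insufficient r1)
  proc-I cannot run: need (2, 3, 2) vs free (4, 2, 4) (insufficient r1)
Permanently blocked: proc-F and proc-I.


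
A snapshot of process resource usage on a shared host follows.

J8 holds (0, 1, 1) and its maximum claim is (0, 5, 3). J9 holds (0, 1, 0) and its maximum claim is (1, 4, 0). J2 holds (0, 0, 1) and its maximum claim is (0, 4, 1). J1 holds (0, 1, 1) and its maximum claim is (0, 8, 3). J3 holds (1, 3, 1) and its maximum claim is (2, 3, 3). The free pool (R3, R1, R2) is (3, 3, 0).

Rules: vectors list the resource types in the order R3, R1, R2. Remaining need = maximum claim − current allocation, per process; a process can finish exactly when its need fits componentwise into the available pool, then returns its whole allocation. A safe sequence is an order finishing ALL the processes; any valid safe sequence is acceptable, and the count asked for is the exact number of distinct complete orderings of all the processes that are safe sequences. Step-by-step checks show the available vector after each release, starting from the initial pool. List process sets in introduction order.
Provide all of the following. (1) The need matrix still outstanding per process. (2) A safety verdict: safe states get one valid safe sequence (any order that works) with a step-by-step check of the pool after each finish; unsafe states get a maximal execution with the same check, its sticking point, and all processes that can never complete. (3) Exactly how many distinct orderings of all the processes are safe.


(1) Need matrix, components ordered R3, R1, R2:
  J8: (0, 4, 2)
  J9: (1, 3, 0)
  J2: (0, 4, 0)
  J1: (0, 7, 2)
  J3: (1, 0, 2)
(2) The state is UNSAFE.
Key observation: after J9, J2 complete, (3, 4, 1) is the best the pool ever gets, yet each leftover process wants more R2.
A maximal execution: J9, J2 — then nothing else fits. Check, step by step:
  pool = (3, 3, 0)
  J9: need (1, 3, 0) fits (3, 3, 0); releases (0, 1, 0), pool now (3, 4, 0)
  J2: need (0, 4, 0) fits (3, 4, 0); releases (0, 0, 1), pool now (3, 4, 1)
  blocked: J8 wants (0, 4, 2), pool (3, 4, 1) — not enough R2
  blocked: J1 wants (0, 7, 2), pool (3, 4, 1) — not enough R1 and R2
  blocked: J3 wants (1, 0, 2), pool (3, 4, 1) — not enough R2
Processes that can never finish: J8, J1 and J3.
(3) Exactly 0 of the possible complete orderings are safe sequences.


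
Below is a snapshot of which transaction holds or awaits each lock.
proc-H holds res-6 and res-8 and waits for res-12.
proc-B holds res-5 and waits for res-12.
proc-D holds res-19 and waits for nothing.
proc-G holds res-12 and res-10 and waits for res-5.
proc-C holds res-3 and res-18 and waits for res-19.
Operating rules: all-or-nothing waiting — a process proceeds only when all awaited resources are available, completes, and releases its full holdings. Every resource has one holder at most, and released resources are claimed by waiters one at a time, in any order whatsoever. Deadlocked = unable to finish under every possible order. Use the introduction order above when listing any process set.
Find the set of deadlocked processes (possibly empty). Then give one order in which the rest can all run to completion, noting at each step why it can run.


Deadlocked: proc-H, proc-B and proc-G.
Key observation: the wait chain closes on itself along proc-G -> proc-B -> proc-G; proc-H waits into the deadlock from upstream.
The rest can finish in the order proc-D, proc-C.
Walking it through:
  proc-D: no waits; runs immediately, freeing res-19
  proc-C waits on res-19 — all released -> runs and releases res-3 and res-18


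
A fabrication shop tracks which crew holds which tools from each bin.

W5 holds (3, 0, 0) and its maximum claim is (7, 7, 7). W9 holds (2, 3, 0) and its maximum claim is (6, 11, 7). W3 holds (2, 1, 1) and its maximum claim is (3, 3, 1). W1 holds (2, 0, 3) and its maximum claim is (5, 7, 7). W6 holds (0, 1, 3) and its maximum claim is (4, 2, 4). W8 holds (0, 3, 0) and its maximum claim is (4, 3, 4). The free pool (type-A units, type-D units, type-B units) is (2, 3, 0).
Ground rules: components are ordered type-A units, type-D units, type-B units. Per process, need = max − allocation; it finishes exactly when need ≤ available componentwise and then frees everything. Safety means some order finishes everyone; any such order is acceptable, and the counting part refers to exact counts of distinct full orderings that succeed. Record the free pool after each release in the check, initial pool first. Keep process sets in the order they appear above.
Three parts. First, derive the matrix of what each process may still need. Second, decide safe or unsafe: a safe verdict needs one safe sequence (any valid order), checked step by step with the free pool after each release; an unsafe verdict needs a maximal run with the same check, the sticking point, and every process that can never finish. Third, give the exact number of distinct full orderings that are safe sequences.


(1) Outstanding need per process (order type-A units, type-D units, type-B units):
  W5: (4, 7, 7)
  W9: (4, 8, 7)
  W3: (1, 2, 0)
  W1: (3, 7, 4)
  W6: (4, 1, 1)
  W8: (4, 0, 4)
(2) SAFE — a valid safe sequence is W3, W6, W8, W1, W5, W9.
Key observation: at W6 the run first touches a limit — (4, 1, 1) against (4, 4, 1), exact on a resource it actually requests.
Verifying each step:
  pool = (2, 3, 0)
  W3: need (1, 2, 0) fits (2, 3, 0); releases (2, 1, 1), pool now (4, 4, 1)
  W6: need (4, 1, 1) fits (4, 4, 1); releases (0, 1, 3), pool now (4, 5, 4)
  W8: need (4, 0, 4) fits (4, 5, 4); releases (0, 3, 0), pool now (4, 8, 4)
  W1: need (3, 7, 4) fits (4, 8, 4); releases (2, 0, 3), pool now (6, 8, 7)
  W5: need (4, 7, 7) fits (6, 8, 7); releases (3, 0, 0), pool now (9, 8, 7)
  W9: need (4, 8, 7) fits (9, 8, 7); releases (2, 3, 0), pool now (11, 11, 7)
(3) The exact count: 2 of the possible complete orderings are safe sequences.


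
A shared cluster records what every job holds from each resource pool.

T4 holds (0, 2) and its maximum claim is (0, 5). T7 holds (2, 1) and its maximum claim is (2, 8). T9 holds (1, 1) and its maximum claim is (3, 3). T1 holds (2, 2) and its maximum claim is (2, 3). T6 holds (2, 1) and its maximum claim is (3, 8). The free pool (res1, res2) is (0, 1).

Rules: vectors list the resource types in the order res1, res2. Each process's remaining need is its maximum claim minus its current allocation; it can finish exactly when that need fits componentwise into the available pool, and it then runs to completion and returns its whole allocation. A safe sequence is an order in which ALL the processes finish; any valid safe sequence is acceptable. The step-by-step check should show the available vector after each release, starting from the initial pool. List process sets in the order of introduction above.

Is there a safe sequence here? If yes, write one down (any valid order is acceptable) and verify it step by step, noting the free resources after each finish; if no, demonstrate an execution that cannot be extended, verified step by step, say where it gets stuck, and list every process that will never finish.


UNSAFE — no complete ordering exists.
Key observation: the wall is res2: completing T1, T4, T9 brings the pool only to (3, 6), and all the rest need more.
The run T1, T4, T9 cannot be extended any further. Check, step by step:
  pool = (0, 1)
  T1: need (0, 1) fits (0, 1); releases (2, 2), pool now (2, 3)
  T4: need (0, 3) fits (2, 3); releases (0, 2), pool now (2, 5)
  T9: need (2, 2) fits (2, 5); releases (1, 1), pool now (3, 6)
  blocked: T7 wants (0, 7), pool (3, 6) — not enough res2
  blocked: T6 wants (1, 7), pool (3, 6) — not enough res2
Permanently blocked: T7 and T6.


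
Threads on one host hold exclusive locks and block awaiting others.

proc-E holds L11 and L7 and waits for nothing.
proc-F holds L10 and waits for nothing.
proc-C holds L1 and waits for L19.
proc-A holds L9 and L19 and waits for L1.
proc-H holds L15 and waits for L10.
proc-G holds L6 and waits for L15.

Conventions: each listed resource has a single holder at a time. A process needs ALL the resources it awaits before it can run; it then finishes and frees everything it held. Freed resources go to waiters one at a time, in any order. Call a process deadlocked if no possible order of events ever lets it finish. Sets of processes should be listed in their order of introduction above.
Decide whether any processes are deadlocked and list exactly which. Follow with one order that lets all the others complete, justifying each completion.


The deadlocked set is proc-C and proc-A.
Key observation: proc-C -> proc-A -> proc-C is a circular wait — nothing in it can go first; no other process is dragged down with it.
The rest can finish in the order proc-E, proc-F, proc-H, proc-G.
Check, step by step:
  proc-E: no waits; runs immediately, freeing L11 and L7
  proc-F: no waits; runs immediately, freeing L10
  run proc-H (all its waits — L10 — are resolved); releases L15
  run proc-G (all its waits — L15 — are resolved); releases L6


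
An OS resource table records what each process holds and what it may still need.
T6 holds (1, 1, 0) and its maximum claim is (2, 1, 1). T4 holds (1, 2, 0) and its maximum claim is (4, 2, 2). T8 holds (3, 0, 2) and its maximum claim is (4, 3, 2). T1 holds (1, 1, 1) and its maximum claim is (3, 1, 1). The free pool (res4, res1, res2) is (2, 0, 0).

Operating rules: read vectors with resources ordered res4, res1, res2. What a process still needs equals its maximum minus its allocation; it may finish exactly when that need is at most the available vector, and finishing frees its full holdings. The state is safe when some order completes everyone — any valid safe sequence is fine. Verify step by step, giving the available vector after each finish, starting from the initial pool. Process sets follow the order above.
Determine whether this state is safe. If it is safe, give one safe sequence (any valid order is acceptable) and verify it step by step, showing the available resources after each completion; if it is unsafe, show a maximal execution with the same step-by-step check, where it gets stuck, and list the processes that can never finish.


The state is UNSAFE.
Key observation: after T1, T6 the pool peaks at (4, 2, 1), and each blocked process is short somewhere: T4 on res2; T8 on res1.
The run T1, T6 cannot be extended any further. Walking it through:
  pool = (2, 0, 0)
  T1 needs (2, 0, 0) <= (2, 0, 0) -> finishes; pool += (1, 1, 1) = (3, 1, 1)
  T6 needs (1, 0, 1) <= (3, 1, 1) -> finishes; pool += (1, 1, 0) = (4, 2, 1)
  T4 still needs (3, 0, 2) but only (4, 2, 1) is free — short on res2
  T8 still needs (1, 3, 0) but only (4, 2, 1) is free — short on res1
Processes that can never finish: T4 and T8.


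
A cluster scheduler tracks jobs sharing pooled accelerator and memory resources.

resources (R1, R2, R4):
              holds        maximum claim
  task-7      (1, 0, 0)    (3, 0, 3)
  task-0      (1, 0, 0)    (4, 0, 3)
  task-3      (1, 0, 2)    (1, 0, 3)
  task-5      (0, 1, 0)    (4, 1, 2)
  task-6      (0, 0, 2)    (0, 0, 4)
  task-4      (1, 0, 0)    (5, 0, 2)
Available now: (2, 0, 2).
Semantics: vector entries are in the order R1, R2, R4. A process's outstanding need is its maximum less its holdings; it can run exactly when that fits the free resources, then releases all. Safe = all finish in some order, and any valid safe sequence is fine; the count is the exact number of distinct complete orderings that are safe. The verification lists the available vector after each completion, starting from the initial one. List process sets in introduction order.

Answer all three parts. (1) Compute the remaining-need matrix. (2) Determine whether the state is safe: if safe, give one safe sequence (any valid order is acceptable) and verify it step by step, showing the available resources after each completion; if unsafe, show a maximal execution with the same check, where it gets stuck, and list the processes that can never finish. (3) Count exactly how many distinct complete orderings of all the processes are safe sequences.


(1) Remaining need (order R1, R2, R4):
  task-7: (2, 0, 3)
  task-0: (3, 0, 3)
  task-3: (0, 0, 1)
  task-5: (4, 0, 2)
  task-6: (0, 0, 2)
  task-4: (4, 0, 2)
(2) SAFE. One safe sequence: task-3, task-6, task-0, task-5, task-7, task-4.
Key observation: task-0 marks the first exact bind of the order: its need (3, 0, 3) fits the free (3, 0, 6) with zero slack on a requested resource.
Verifying each step:
  pool = (2, 0, 2)
  task-3 needs (0, 0, 1) <= (2, 0, 2) -> finishes; pool += (1, 0, 2) = (3, 0, 4)
  task-6 needs (0, 0, 2) <= (3, 0, 4) -> finishes; pool += (0, 0, 2) = (3, 0, 6)
  task-0 needs (3, 0, 3) <= (3, 0, 6) -> finishes; pool += (1, 0, 0) = (4, 0, 6)
  task-5 needs (4, 0, 2) <= (4, 0, 6) -> finishes; pool += (0, 1, 0) = (4, 1, 6)
  task-7 needs (2, 0, 3) <= (4, 1, 6) -> finishes; pool += (1, 0, 0) = (5, 1, 6)
  task-4 needs (4, 0, 2) <= (5, 1, 6) -> finishes; pool += (1, 0, 0) = (6, 1, 6)
(3) Exactly 84 of the possible complete orderings are safe sequences.


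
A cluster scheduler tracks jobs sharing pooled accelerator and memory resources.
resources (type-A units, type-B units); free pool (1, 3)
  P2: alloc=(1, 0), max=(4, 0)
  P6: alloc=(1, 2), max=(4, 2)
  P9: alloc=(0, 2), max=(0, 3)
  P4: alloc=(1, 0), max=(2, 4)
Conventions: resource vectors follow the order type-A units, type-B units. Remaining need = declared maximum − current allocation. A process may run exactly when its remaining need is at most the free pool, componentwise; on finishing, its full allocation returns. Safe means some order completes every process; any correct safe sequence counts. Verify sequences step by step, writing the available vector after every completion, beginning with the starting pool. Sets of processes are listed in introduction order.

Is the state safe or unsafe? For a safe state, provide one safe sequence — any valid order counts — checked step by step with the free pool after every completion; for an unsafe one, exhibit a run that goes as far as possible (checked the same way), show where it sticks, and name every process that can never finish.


UNSAFE.
Key observation: type-A units is the bottleneck — with P9, P4 done the pool holds (2, 5), short of every remaining need.
Going as far as possible: P9, P4; after that, nothing fits. Walking it through:
  pool = (1, 3)
  run P9 (needs (0, 1), free (1, 3)); after release of (0, 2) the pool is (1, 5)
  run P4 (needs (1, 4), free (1, 5)); after release of (1, 0) the pool is (2, 5)
  P2 still needs (3, 0) but only (2, 5) is free — short on type-A units
  P6 still needs (3, 0) but only (2, 5) is free — short on type-A units
Processes that can never finish: P2 and P6.


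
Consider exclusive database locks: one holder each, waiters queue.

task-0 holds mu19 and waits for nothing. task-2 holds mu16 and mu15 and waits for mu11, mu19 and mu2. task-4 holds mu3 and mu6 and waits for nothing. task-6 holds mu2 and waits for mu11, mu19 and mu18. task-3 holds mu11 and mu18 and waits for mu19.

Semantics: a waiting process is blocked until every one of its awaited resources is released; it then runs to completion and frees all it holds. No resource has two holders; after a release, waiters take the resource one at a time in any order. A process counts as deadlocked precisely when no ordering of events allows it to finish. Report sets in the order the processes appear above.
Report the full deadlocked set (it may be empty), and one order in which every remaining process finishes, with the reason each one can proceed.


The deadlocked set is empty.
Key observation: all waits point, directly or indirectly, at processes that can finish, so nothing is permanently blocked.
The rest can finish in the order task-0, task-3, task-6, task-4, task-2.
Walking it through:
  run task-0 (it waits on nothing); releases mu19
  task-3 waits on mu19 — all released -> runs and releases mu11 and mu18
  task-6 waits on mu11, mu19 and mu18 — all released -> runs and releases mu2
  run task-4 (it waits on nothing); releases mu3 and mu6
  task-2 waits on mu11, mu19 and mu2 — all released -> runs and releases mu16 and mu15


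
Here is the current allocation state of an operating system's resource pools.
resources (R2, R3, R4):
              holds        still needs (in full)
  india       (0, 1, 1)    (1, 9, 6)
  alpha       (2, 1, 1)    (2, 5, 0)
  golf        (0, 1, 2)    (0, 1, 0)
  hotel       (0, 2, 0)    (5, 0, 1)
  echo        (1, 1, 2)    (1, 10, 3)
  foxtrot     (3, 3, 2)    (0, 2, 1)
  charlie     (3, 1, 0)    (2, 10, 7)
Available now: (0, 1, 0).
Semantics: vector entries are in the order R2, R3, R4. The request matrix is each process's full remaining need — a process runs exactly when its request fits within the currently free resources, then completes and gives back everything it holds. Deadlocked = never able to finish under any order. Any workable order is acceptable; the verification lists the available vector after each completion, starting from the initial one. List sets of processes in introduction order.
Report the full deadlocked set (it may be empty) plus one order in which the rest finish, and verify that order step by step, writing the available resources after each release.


Deadlocked set: india, echo and charlie.
Key observation: the pool after golf, foxtrot, alpha, hotel is (5, 8, 5); every surviving request exceeds it in R3, so progress ends there.
One completion order for the rest: golf, foxtrot, alpha, hotel. Verifying each step:
  pool = (0, 1, 0)
  golf needs (0, 1, 0) <= (0, 1, 0) -> finishes; pool += (0, 1, 2) = (0, 2, 2)
  foxtrot needs (0, 2, 1) <= (0, 2, 2) -> finishes; pool += (3, 3, 2) = (3, 5, 4)
  alpha needs (2, 5, 0) <= (3, 5, 4) -> finishes; pool += (2, 1, 1) = (5, 6, 5)
  hotel needs (5, 0, 1) <= (5, 6, 5) -> finishes; pool += (0, 2, 0) = (5, 8, 5)
None of the blocked processes ever fits:
  blocked: india wants (1, 9, 6), pool (5, 8, 5) — not enough R3 and R4
  blocked: echo wants (1, 10, 3), pool (5, 8, 5) — not enough R3
  blocked: charlie wants (2, 10, 7), pool (5, 8, 5) — not enough R3 and R4


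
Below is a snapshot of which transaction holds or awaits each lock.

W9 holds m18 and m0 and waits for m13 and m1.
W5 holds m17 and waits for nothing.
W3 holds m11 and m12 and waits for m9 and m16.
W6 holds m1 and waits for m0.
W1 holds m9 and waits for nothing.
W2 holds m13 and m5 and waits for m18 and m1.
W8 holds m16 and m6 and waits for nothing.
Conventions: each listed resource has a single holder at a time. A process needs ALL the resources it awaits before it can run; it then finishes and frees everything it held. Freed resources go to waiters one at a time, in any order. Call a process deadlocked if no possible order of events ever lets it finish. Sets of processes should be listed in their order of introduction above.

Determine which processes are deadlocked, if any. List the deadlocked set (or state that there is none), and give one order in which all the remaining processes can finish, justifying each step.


Deadlocked: W9, W6 and W2.
Key observation: the waits loop around W9 -> W6 -> W9 with no way out; W2 is caught in further circular waits.
One completion order for the rest: W5, W8, W1, W3.
Step-by-step check:
  run W5 (it waits on nothing); releases m17
  run W8 (it waits on nothing); releases m16 and m6
  run W1 (it waits on nothing); releases m9
  W3 waits on m9 and m16 — all released -> runs and releases m11 and m12


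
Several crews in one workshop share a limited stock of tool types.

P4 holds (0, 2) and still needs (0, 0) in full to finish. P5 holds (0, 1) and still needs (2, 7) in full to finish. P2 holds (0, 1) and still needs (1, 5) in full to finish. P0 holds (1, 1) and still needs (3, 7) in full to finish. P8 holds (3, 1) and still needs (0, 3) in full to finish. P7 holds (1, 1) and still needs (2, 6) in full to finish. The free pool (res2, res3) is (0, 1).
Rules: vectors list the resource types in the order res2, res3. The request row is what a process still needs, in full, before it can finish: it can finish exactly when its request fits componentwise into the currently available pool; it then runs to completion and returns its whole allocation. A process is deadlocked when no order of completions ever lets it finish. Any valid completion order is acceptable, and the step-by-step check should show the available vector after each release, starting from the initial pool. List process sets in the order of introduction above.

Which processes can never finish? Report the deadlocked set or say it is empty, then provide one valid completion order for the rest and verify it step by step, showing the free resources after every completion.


Deadlocked set: P5, P2, P0 and P7.
Key observation: res3 is the bottleneck — with P4, P8 done the pool holds (3, 4), short of every remaining need.
The rest can finish in the order P4, P8. Check, step by step:
  pool = (0, 1)
  P4: need (0, 0) fits (0, 1); releases (0, 2), pool now (0, 3)
  P8: need (0, 3) fits (0, 3); releases (3, 1), pool now (3, 4)
None of the blocked processes ever fits:
  P5 still needs (2, 7) but only (3, 4) is free — short on res3
  P2 still needs (1, 5) but only (3, 4) is free — short on res3
  P0 still needs (3, 7) but only (3, 4) is free — short on res3
  P7 still needs (2, 6) but only (3, 4) is free — short on res3


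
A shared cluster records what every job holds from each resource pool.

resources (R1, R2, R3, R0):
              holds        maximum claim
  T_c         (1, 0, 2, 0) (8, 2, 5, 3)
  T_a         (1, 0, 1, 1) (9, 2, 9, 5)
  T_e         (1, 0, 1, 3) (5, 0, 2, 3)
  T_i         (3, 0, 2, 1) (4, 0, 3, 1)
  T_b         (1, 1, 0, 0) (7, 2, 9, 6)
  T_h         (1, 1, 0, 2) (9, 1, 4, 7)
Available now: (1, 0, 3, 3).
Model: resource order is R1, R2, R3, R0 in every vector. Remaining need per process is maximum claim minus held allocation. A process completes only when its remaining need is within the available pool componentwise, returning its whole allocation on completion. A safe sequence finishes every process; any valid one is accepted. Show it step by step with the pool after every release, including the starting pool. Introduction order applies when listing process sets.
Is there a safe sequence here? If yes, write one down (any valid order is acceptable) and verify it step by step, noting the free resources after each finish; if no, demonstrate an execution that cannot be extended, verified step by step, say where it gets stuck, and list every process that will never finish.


The state is UNSAFE.
Key observation: R1 is the bottleneck — with T_i, T_e done the pool holds (5, 0, 6, 7), short of every remaining need.
Going as far as possible: T_i, T_e; after that, nothing fits. Check, step by step:
  pool = (1, 0, 3, 3)
  T_i: need (1, 0, 1, 0) fits (1, 0, 3, 3); releases (3, 0, 2, 1), pool now (4, 0, 5, 4)
  T_e: need (4, 0, 1, 0) fits (4, 0, 5, 4); releases (1, 0, 1, 3), pool now (5, 0, 6, 7)
  T_c cannot run: need (7, 2, 3, 3) vs free (5, 0, 6, 7) (insufficient R1 and R2)
  T_a cannot run: need (8, 2, 8, 4) vs free (5, 0, 6, 7) (insufficient R1, R2 and R3)
  T_b cannot run: need (6, 1, 9, 6) vs free (5, 0, 6, 7) (insufficient R1, R2 and R3)
  T_h cannot run: need (8, 0, 4, 5) vs free (5, 0, 6, 7) (insufficient R1)
Permanently blocked: T_c, T_a, T_b and T_h.


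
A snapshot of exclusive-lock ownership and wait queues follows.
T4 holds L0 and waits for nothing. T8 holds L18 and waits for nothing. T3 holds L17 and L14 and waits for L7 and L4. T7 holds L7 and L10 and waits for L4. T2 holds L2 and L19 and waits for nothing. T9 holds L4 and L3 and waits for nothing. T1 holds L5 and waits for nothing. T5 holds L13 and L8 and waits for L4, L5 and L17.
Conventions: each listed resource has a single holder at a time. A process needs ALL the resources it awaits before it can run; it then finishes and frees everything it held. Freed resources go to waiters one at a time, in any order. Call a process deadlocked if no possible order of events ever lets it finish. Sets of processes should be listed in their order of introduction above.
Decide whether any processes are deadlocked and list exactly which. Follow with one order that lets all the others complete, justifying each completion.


No process is deadlocked.
Key observation: there is no circular wait here — follow any chain and it reaches a process that is free to run now.
The rest can finish in the order T4, T9, T2, T7, T1, T3, T8, T5.
Check, step by step:
  T4: no waits; runs immediately, freeing L0
  T9: no waits; runs immediately, freeing L4 and L3
  T2: no waits; runs immediately, freeing L2 and L19
  T7 waits on L4 — all released -> runs and releases L7 and L10
  T1: no waits; runs immediately, freeing L5
  T3 waits on L7 and L4 — all released -> runs and releases L17 and L14
  T8: no waits; runs immediately, freeing L18
  T5 waits on L4, L5 and L17 — all released -> runs and releases L13 and L8


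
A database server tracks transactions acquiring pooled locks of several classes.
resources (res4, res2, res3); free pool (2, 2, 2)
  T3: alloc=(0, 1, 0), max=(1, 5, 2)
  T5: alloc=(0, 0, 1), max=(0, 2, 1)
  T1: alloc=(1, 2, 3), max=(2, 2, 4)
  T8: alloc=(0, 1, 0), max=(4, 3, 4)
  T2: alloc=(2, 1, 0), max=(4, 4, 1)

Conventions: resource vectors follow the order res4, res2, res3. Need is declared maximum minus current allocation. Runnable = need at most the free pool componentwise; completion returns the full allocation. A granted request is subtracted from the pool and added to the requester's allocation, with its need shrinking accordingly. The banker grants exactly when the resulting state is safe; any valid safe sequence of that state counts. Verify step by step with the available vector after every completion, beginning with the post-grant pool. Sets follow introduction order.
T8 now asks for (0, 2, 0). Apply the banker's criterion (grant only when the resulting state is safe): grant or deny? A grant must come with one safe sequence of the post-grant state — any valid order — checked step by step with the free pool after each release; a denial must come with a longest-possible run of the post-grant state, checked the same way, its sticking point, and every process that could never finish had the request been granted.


DENY. Granting would leave the state unsafe.
Key observation: after T1, T5 the pool peaks at (3, 2, 6), and each blocked process is short somewhere: T3 on res2; T8 on res4; T2 on res2.
After a pretend grant, a maximal execution: T1, T5 — then nothing else fits. Verifying each step:
  pool = (2, 0, 2)
  T1: need (1, 0, 1) fits (2, 0, 2); releases (1, 2, 3), pool now (3, 2, 5)
  T5: need (0, 2, 0) fits (3, 2, 5); releases (0, 0, 1), pool now (3, 2, 6)
  T3 still needs (1, 4, 2) but only (3, 2, 6) is free — short on res2
  T8 still needs (4, 0, 4) but only (3, 2, 6) is free — short on res4
  T2 still needs (2, 3, 1) but only (3, 2, 6) is free — short on res2
Had the request been granted, T3, T8 and T2 could never finish.


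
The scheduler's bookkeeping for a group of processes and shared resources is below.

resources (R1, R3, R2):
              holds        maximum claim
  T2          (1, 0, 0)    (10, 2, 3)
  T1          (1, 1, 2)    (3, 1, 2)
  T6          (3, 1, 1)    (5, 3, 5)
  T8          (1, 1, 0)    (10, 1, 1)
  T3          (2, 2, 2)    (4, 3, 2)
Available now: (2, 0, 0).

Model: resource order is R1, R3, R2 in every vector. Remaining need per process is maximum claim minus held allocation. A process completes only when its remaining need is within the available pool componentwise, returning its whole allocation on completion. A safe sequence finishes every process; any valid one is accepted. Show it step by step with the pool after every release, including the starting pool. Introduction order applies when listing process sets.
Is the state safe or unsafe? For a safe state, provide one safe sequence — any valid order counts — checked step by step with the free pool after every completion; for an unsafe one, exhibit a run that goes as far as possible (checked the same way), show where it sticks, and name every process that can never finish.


UNSAFE.
Key observation: T1, T3, T6 can finish, but then (8, 4, 5) is all there is, and the blocked group's R1 demands exceed it.
Going as far as possible: T1, T3, T6; after that, nothing fits. Verifying each step:
  pool = (2, 0, 0)
  T1 needs (2, 0, 0) <= (2, 0, 0) -> finishes; pool += (1, 1, 2) = (3, 1, 2)
  T3 needs (2, 1, 0) <= (3, 1, 2) -> finishes; pool += (2, 2, 2) = (5, 3, 4)
  T6 needs (2, 2, 4) <= (5, 3, 4) -> finishes; pool += (3, 1, 1) = (8, 4, 5)
  blocked: T2 wants (9, 2, 3), pool (8, 4, 5) — not enough R1
  blocked: T8 wants (9, 0, 1), pool (8, 4, 5) — not enough R1
Processes that can never finish: T2 and T8.
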